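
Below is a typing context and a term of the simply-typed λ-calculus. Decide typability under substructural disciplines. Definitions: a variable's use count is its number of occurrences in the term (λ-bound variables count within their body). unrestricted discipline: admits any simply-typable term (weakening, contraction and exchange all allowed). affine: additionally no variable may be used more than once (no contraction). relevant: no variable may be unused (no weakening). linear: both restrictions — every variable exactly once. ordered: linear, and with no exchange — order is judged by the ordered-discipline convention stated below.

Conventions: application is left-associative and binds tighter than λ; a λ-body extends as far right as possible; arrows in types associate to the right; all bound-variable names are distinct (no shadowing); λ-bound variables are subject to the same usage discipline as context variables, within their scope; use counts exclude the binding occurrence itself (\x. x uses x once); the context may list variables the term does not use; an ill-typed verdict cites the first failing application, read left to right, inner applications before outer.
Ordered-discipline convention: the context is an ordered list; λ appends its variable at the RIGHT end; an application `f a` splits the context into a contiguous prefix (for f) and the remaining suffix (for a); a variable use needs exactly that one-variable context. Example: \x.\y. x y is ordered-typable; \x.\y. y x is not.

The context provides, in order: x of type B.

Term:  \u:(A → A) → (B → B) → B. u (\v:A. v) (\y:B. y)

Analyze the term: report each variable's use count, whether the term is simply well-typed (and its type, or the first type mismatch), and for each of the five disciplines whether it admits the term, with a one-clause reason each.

counts: x=0; u [bound]=1; v [bound]=1; y [bound]=1
uses in reading order: u, v, y
typing: the term checks, with type ((A → A) → (B → B) → B) → B
ordered ✗ (unused: x — weakening required)
linear ✗ (unused: x — weakening required)
affine ✓ (none of x, u, v, y used more than once)
relevant ✗ (unused: x — weakening required)
unrestricted ✓ (type-checks (((A → A) → (B → B) → B) → B) and nothing is barred)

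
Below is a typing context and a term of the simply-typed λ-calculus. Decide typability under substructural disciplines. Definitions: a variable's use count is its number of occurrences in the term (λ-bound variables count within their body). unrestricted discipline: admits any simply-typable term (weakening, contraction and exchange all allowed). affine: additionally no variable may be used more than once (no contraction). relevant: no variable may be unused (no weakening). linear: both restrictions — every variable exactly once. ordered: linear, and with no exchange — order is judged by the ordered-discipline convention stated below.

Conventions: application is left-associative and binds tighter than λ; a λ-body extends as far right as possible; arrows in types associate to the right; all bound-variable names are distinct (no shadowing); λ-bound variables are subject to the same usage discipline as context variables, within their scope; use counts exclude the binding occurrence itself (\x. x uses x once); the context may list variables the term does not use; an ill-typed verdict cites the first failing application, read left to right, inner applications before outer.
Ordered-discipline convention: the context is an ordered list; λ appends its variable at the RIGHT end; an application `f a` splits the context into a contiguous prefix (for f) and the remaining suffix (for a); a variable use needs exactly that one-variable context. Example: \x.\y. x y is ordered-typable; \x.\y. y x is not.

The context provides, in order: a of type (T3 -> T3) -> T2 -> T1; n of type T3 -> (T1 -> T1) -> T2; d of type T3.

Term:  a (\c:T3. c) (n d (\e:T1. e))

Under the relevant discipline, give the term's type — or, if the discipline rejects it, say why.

term : T1
counts: a ×1; n ×1; d ×1; c [bound] ×1; e [bound] ×1
left-to-right use order: a, c, n, d, e
typing: well-typed at T1
per-discipline verdicts: ordered ✓, linear ✓, affine ✓, relevant ✓, unrestricted ✓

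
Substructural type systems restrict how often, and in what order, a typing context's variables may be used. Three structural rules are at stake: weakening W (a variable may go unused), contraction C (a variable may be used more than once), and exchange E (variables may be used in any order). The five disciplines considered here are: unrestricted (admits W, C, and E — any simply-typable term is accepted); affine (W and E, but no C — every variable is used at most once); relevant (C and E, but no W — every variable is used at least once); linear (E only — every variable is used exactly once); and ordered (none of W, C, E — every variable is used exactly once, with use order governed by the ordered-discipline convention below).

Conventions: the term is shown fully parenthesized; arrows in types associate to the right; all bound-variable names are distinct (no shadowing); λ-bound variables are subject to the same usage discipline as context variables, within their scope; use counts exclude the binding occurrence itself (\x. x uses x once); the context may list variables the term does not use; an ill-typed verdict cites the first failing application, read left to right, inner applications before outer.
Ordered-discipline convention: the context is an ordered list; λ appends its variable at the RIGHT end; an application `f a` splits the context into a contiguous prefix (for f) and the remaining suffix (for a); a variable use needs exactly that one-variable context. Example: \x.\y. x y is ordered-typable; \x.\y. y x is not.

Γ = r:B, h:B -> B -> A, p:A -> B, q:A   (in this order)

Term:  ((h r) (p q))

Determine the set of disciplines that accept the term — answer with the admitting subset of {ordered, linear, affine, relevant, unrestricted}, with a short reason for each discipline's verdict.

admitted by: linear, affine, relevant, unrestricted
usage: r: 1×; h: 1×; p: 1×; q: 1×
order of uses: h, r, p, q
typing: the term checks, with type A
ordered: ✗, no ordered split (uses run h, r, p, q)
linear: ✓, r, h, p, q: one use apiece
affine: ✓, no duplicate uses among r, h, p, q
relevant: ✓, none of r, h, p, q goes unused
unrestricted: ✓, well-typed at A; no restrictions here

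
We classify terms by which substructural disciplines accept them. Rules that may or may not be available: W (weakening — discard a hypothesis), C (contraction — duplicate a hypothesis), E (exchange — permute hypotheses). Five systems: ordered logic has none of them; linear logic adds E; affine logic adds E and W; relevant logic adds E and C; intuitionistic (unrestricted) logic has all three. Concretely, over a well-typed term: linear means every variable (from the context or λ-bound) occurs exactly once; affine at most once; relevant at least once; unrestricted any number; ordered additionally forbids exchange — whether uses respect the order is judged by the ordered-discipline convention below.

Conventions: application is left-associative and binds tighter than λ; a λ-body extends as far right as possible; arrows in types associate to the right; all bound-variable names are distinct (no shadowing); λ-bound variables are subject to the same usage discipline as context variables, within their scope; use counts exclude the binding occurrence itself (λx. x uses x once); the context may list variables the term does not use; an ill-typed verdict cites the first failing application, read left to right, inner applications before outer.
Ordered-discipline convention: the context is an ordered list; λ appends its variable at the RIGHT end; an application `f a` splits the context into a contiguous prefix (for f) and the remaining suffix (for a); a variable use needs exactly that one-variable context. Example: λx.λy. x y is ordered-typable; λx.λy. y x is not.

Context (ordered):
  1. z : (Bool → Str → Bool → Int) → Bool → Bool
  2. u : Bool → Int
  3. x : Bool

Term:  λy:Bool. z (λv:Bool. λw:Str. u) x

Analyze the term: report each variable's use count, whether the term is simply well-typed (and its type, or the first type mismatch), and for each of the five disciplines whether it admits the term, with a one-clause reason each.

counts: z: 1; u: 1; x: 1; y (λ-bound): 0; v (λ-bound): 0; w (λ-bound): 0
use order (left to right): z, u, x
typing: well-typed — term : Bool → Bool
ordered: ✗ — needs weakening: y, v, w unused
linear: ✗ — needs weakening: y, v, w unused
affine: ✓ — z, u, x, y, v, w: no repeats, contraction unneeded
relevant: ✗ — needs weakening: y, v, w unused
unrestricted: ✓ — simply typable at Bool → Bool; W, C, E all held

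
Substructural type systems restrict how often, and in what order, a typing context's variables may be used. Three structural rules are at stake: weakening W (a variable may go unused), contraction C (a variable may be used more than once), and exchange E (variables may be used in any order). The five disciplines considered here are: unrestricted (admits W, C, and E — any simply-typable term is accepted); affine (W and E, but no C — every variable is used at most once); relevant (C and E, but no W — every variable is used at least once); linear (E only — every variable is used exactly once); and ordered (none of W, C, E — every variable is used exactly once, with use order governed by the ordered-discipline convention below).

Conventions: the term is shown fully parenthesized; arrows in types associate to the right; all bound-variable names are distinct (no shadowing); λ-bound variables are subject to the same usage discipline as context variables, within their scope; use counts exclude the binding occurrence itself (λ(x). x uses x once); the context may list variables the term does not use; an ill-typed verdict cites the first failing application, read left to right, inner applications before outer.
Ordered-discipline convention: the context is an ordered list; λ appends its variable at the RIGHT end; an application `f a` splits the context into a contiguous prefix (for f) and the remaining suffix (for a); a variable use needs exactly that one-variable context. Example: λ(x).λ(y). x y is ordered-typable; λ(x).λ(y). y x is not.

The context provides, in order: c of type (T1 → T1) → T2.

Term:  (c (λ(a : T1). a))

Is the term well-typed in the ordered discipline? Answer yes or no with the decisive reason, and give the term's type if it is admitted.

yes — c, a: once each, no exchange needed; term : T2
counts: c: 1; a (bound): 1
left-to-right use order: c, a
typing: ✓ — T2
all disciplines: ordered ✓; linear ✓; affine ✓; relevant ✓; unrestricted ✓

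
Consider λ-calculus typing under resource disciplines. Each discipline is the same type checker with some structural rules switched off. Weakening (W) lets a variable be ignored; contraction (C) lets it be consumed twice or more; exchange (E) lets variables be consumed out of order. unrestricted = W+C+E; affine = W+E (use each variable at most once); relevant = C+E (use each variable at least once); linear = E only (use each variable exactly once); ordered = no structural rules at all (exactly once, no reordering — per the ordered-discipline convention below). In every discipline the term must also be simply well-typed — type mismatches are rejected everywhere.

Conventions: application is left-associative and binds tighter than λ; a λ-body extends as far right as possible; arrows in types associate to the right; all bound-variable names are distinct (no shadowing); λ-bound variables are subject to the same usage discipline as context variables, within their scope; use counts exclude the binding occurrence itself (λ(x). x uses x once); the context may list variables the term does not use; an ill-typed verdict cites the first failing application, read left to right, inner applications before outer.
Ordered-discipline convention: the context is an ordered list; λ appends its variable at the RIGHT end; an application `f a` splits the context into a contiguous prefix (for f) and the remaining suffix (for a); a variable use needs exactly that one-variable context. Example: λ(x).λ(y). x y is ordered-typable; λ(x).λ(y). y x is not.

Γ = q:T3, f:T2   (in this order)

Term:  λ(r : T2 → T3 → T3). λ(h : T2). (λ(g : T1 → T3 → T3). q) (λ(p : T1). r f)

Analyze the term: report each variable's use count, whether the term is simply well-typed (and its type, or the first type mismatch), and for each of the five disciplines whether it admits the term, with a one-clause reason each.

variable uses: q ×1, f ×1, r (λ-bound) ×1, h (λ-bound) ×0, g (λ-bound) ×0, p (λ-bound) ×0
uses in reading order: q, r, f
typing: well-typed — term : (T2 → T3 → T3) → T2 → T3
ordered: ✗, h, g, p left unused
linear: ✗, h, g, p left unused
affine: ✓, none of q, f, r, h, g, p used more than once
relevant: ✗, h, g, p left unused
unrestricted: ✓, well-typed at (T2 → T3 → T3) → T2 → T3; no restrictions here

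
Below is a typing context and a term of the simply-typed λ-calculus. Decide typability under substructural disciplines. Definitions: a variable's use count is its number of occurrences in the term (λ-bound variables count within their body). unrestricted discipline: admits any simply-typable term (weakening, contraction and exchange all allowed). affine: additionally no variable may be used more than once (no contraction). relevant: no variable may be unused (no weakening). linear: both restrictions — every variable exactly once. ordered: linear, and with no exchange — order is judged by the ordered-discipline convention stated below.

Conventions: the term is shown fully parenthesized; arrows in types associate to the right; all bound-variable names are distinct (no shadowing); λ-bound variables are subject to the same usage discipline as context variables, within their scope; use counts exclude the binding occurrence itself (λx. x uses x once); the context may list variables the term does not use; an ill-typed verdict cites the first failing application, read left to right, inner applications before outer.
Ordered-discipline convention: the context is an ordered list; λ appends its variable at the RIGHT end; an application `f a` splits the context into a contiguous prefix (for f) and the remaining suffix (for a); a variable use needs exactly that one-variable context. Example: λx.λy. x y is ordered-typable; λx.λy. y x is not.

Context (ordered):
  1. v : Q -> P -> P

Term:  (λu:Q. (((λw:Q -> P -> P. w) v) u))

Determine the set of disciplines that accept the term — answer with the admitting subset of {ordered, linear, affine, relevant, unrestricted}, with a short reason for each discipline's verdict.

admitted by: ordered, linear, affine, relevant, unrestricted
usage: v ×1; u (λ-bound) ×1; w (λ-bound) ×1
uses in reading order: w, v, u
typing: the term checks, with type Q -> P -> P
ordered: ✓ — v, u, w once each; derivable with no W/C/E
linear: ✓ — single use per variable (v, u, w)
affine: ✓ — none of v, u, w used more than once
relevant: ✓ — at least one use each (v, u, w)
unrestricted: ✓ — well-typed at Q -> P -> P; no restrictions here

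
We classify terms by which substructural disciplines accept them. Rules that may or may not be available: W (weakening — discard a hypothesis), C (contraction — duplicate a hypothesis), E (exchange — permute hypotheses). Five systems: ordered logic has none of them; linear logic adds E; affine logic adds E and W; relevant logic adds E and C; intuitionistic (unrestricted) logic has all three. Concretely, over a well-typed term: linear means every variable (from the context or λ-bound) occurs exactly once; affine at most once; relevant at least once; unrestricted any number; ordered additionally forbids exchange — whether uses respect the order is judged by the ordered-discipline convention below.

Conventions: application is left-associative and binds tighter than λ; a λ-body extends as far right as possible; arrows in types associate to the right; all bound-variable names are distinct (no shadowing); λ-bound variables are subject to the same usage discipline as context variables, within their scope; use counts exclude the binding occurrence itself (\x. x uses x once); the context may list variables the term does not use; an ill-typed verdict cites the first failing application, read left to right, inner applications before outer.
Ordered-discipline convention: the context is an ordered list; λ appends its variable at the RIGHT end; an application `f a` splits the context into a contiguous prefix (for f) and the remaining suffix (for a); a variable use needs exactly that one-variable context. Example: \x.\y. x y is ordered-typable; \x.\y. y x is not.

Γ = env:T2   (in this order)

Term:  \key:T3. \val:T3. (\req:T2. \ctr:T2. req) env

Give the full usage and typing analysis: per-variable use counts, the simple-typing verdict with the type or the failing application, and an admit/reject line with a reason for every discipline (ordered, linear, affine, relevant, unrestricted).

use counts: env: 1; key (λ-bound): 0; val (λ-bound): 0; req (λ-bound): 1; ctr (λ-bound): 0
uses in reading order: req, env
typing: well-typed — term : T3 -> T3 -> T2 -> T2
ordered: ✗ — unused: key, val, ctr — weakening required
linear: ✗ — unused: key, val, ctr — weakening required
affine: ✓ — no duplicate uses among env, key, val, req, ctr
relevant: ✗ — unused: key, val, ctr — weakening required
unrestricted: ✓ — type-checks (T3 -> T3 -> T2 -> T2) and nothing is barred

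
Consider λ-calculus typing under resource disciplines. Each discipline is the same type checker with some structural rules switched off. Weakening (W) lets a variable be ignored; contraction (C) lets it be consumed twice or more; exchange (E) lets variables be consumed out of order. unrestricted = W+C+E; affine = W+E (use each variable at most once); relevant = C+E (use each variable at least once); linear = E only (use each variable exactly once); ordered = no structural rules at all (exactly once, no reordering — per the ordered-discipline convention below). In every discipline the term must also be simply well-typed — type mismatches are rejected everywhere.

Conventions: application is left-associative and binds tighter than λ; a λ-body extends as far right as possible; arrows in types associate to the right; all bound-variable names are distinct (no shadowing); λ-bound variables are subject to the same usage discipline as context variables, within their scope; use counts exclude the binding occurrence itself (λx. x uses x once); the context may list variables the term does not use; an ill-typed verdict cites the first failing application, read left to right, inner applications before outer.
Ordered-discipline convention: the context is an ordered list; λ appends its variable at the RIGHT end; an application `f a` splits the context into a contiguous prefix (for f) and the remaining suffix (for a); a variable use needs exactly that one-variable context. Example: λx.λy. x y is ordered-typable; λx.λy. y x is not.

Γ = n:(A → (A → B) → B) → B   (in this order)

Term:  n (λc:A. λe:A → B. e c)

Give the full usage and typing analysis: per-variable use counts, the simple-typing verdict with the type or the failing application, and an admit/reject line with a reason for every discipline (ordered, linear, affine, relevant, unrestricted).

use counts: n: 1×, c [bound]: 1×, e [bound]: 1×
order of uses: n, e, c
typing: well-typed at B
ordered ✗ (needs exchange: uses follow n, e, c)
linear ✓ (n, c, e: one use apiece)
affine ✓ (n, c, e: no repeats, contraction unneeded)
relevant ✓ (none of n, c, e goes unused)
unrestricted ✓ (typability at B is all that's needed)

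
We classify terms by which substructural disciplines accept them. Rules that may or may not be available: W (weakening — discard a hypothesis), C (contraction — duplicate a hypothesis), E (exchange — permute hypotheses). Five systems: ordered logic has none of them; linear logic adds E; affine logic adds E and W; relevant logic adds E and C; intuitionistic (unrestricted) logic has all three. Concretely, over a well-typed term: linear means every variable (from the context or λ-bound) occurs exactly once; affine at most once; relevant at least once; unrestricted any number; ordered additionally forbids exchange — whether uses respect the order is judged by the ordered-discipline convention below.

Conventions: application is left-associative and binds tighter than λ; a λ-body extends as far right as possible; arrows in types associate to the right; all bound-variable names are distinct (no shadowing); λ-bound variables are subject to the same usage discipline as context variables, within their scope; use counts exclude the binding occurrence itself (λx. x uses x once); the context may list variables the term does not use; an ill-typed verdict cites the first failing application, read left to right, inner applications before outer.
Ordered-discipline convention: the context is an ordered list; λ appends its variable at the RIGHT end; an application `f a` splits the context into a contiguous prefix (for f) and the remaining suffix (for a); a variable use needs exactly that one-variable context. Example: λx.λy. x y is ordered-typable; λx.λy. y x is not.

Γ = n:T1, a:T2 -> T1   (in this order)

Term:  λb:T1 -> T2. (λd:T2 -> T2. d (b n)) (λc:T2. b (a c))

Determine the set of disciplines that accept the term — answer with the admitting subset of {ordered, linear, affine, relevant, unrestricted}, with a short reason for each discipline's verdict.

admitted by: relevant, unrestricted
usage: n ×1; a ×1; b [bound] ×2; d [bound] ×1; c [bound] ×1
left-to-right use order: d, b, n, b, a, c
typing: well-typed — term : (T1 -> T2) -> T2
ordered: ✗ — uses contraction: b ×2
linear: ✗ — uses contraction: b ×2
affine: ✗ — uses contraction: b ×2
relevant: ✓ — n, a, b, d, c: all used, weakening unneeded
unrestricted: ✓ — well-typed at (T1 -> T2) -> T2; no restrictions here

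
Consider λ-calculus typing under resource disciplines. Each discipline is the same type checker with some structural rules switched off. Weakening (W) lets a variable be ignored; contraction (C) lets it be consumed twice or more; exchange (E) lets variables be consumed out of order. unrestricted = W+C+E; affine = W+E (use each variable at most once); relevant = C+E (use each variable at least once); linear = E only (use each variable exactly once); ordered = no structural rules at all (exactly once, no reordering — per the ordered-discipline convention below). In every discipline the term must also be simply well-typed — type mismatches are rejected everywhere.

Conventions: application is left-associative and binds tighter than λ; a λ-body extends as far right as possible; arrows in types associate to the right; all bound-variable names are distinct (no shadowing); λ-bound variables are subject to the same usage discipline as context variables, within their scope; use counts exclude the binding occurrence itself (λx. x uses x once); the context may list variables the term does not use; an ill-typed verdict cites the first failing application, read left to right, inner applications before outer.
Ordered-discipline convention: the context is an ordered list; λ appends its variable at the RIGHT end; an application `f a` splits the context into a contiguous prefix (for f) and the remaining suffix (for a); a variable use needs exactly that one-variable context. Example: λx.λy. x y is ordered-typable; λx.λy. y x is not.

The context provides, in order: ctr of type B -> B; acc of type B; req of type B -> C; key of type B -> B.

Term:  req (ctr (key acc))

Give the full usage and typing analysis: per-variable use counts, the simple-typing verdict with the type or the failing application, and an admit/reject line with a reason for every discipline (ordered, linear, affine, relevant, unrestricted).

usage: ctr ×1, acc ×1, req ×1, key ×1
use order (left to right): req, ctr, key, acc
typing: well-typed at C
ordered ✗ (use order req, ctr, key, acc needs exchange)
linear ✓ (each of ctr, acc, req, key used exactly once)
affine ✓ (at most one use each (ctr, acc, req, key))
relevant ✓ (none of ctr, acc, req, key goes unused)
unrestricted ✓ (simply typable at C; W, C, E all held)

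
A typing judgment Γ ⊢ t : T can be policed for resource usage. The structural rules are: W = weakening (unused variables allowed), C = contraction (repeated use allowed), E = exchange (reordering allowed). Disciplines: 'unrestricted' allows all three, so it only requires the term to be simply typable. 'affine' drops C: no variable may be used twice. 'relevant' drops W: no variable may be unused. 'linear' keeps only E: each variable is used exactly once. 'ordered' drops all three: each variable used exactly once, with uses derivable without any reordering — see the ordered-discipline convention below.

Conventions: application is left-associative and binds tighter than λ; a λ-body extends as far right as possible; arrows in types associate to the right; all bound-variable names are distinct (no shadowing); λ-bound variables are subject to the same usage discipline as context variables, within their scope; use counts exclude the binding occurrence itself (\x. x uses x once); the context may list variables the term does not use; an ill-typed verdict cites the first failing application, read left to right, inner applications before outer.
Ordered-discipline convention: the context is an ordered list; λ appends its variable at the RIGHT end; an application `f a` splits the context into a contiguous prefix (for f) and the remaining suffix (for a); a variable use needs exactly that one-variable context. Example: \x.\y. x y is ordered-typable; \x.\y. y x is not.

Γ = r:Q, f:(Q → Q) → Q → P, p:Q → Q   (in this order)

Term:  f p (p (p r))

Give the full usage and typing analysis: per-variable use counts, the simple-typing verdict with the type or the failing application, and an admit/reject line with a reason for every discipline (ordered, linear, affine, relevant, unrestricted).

counts: r: 1×; f: 1×; p: 3×
order of uses: f, p, p, p, r
typing: ✓ — P
ordered: ✗ — needs contraction — p ×3
linear: ✗ — needs contraction — p ×3
affine: ✗ — needs contraction — p ×3
relevant: ✓ — r, f, p: all used, weakening unneeded
unrestricted: ✓ — well-typed at P; no restrictions here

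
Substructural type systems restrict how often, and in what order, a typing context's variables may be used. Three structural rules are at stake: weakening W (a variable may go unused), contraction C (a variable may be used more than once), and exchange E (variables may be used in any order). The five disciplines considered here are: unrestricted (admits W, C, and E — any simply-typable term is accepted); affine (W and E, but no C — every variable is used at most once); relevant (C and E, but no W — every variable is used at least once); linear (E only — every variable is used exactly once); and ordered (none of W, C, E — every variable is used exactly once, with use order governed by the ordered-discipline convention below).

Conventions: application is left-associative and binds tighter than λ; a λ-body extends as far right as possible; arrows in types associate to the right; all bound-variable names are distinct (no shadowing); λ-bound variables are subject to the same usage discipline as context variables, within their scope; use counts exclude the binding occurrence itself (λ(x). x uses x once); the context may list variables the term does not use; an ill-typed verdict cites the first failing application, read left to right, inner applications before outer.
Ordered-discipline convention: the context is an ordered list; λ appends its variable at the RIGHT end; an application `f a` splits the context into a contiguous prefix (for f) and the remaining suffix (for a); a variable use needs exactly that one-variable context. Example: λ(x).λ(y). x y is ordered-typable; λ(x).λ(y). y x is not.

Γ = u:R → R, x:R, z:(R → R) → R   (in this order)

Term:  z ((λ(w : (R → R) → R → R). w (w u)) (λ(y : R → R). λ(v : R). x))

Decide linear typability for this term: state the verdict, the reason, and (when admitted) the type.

no — needs contraction — w ×2; unused: y, v — weakening required
use counts: u: 1×, x: 1×, z: 1×, w (λ-bound): 2×, y (λ-bound): 0×, v (λ-bound): 0×
order of uses: z, w, w, u, x
typing: well-typed — term : R
all disciplines: ordered ✗ | linear ✗ | affine ✗ | relevant ✗ | unrestricted ✓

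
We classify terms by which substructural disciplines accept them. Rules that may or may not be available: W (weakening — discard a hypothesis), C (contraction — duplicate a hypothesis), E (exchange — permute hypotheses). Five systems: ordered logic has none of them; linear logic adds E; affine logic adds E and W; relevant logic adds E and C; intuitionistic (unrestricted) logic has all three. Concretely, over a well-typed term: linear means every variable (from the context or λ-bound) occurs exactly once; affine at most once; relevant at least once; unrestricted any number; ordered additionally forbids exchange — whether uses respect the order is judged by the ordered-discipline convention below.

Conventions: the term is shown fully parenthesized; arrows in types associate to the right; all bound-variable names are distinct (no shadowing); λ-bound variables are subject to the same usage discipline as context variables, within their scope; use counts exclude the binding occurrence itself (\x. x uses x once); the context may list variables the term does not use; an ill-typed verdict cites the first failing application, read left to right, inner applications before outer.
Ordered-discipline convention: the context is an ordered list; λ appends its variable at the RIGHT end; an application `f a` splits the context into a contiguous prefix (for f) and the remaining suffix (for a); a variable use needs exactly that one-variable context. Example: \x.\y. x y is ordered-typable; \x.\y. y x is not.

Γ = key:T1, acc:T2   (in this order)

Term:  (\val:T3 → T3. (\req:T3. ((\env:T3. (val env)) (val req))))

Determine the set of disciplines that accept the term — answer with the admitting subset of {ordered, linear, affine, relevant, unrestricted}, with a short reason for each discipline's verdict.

admitting disciplines: unrestricted
use counts: key ×0; acc ×0; val [bound] ×2; req [bound] ×1; env [bound] ×1
left-to-right use order: val, env, val, req
typing: well-typed at (T3 → T3) → T3 → T3
ordered: ✗, needs contraction — val ×2; unused: key, acc — weakening required
linear: ✗, needs contraction — val ×2; unused: key, acc — weakening required
affine: ✗, needs contraction — val ×2
relevant: ✗, unused: key, acc — weakening required
unrestricted: ✓, typability at (T3 → T3) → T3 → T3 is all that's needed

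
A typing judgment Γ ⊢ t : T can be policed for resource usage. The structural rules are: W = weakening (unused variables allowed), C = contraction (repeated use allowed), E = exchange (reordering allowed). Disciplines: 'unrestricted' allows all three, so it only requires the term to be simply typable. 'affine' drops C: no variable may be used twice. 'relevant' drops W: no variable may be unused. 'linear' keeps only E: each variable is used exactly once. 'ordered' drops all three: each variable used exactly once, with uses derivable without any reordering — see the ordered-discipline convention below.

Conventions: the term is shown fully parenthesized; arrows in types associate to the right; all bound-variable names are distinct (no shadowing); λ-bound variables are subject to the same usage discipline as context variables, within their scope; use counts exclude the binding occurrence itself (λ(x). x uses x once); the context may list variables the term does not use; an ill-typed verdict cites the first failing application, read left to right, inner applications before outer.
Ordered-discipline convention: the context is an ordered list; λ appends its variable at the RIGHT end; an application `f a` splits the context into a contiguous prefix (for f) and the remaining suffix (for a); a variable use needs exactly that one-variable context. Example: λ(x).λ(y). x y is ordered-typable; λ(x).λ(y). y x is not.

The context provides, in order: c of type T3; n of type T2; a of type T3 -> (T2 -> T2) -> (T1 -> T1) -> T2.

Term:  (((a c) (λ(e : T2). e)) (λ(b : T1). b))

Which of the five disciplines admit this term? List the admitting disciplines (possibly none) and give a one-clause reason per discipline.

admitting disciplines: affine, unrestricted
usage: c=1; n=0; a=1; e [bound]=1; b [bound]=1
uses in reading order: a, c, e, b
typing: ✓ — T2
ordered: ✗, unused: n — weakening required
linear: ✗, unused: n — weakening required
affine: ✓, none of c, n, a, e, b used more than once
relevant: ✗, unused: n — weakening required
unrestricted: ✓, simply typable at T2; W, C, E all held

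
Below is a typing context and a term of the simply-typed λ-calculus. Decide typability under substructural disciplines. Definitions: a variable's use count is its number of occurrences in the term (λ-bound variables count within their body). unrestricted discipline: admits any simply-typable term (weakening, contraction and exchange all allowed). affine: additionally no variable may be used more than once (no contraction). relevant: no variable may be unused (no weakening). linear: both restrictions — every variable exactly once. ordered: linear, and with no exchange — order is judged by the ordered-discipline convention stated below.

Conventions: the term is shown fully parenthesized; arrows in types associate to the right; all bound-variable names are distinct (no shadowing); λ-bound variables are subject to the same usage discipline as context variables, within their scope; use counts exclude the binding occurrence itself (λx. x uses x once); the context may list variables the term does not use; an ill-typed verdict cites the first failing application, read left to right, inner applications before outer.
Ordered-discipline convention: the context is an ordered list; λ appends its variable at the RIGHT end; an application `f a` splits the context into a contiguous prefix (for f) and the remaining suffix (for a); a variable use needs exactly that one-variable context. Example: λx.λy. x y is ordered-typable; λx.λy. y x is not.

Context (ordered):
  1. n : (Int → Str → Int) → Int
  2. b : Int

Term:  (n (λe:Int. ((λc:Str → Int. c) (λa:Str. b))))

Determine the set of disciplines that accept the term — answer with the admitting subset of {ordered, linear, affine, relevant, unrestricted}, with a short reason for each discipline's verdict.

admitted by: affine, unrestricted
counts: n: 1×, b: 1×, e [bound]: 0×, c [bound]: 1×, a [bound]: 0×
order of uses: n, c, b
typing: ✓ — Int
ordered: ✗ — needs weakening: e, a unused
linear: ✗ — needs weakening: e, a unused
affine: ✓ — no duplicate uses among n, b, e, c, a
relevant: ✗ — needs weakening: e, a unused
unrestricted: ✓ — typability at Int is all that's needed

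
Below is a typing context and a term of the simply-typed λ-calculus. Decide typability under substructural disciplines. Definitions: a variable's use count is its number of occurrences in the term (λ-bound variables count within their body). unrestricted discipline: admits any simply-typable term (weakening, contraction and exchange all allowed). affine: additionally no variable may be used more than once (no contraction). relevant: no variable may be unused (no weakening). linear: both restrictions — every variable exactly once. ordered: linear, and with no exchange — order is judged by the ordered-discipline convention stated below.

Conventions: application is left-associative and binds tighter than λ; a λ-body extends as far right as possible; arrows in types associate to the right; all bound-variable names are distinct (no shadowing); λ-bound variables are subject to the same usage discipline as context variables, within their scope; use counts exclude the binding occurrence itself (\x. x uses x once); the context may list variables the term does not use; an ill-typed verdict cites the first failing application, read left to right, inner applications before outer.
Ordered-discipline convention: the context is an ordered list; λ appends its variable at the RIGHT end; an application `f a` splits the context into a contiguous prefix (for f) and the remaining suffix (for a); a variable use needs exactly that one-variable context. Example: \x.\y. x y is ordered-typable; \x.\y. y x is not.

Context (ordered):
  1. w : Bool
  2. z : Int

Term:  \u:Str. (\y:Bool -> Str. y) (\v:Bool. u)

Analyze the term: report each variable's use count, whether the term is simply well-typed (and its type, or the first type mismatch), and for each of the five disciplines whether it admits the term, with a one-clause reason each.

counts: w=0, z=0, u (bound)=1, y (bound)=1, v (bound)=0
left-to-right use order: y, u
typing: well-typed — term : Str -> Bool -> Str
ordered: ✗, needs weakening: w, z, v unused
linear: ✗, needs weakening: w, z, v unused
affine: ✓, no duplicate uses among w, z, u, y, v
relevant: ✗, needs weakening: w, z, v unused
unrestricted: ✓, type-checks (Str -> Bool -> Str) and nothing is barred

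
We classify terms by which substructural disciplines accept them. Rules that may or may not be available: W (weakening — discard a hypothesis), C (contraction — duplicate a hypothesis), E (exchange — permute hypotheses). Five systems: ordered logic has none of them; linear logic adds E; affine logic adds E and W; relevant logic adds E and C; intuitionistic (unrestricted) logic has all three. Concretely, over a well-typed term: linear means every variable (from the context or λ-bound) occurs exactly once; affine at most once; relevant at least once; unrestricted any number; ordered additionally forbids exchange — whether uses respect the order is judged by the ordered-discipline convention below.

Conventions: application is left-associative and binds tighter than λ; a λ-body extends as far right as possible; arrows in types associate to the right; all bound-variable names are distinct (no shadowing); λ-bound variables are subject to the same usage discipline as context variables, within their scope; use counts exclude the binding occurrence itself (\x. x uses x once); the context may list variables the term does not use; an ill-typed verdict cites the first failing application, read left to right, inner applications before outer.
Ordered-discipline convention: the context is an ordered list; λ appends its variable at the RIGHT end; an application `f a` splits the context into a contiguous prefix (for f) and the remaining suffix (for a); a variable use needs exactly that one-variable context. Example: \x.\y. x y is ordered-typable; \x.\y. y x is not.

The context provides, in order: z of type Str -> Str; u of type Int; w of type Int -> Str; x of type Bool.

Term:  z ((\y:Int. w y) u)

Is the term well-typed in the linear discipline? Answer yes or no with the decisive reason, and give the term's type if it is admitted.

no — x never used (weakening)
usage: z=1, u=1, w=1, x=0, y (bound)=1
uses in reading order: z, w, y, u
typing: well-typed — term : Str
summary: ordered ✗ · linear ✗ · affine ✓ · relevant ✗ · unrestricted ✓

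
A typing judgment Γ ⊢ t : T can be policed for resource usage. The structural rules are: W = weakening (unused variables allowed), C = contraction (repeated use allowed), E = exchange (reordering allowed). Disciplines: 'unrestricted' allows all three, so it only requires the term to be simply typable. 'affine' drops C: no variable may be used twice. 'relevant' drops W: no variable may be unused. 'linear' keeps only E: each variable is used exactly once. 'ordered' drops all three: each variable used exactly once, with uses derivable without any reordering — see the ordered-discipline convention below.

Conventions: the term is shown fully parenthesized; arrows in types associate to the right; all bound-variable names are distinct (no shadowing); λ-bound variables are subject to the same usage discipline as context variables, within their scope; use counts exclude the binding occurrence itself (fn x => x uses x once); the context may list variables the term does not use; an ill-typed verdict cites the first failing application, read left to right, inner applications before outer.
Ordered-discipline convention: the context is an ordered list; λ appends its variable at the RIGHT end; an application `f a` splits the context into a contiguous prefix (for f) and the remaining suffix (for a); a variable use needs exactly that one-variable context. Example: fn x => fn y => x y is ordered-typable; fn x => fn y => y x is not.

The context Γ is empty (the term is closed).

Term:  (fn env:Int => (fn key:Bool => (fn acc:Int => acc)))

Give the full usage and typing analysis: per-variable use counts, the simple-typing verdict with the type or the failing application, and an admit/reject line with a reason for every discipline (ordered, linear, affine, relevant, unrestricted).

counts: env [bound]=0, key [bound]=0, acc [bound]=1
uses in reading order: acc
typing: well-typed — term : Int -> Bool -> Int -> Int
ordered: ✗ — env, key left unused
linear: ✗ — env, key left unused
affine: ✓ — env, key, acc: no repeats, contraction unneeded
relevant: ✗ — env, key left unused
unrestricted: ✓ — type-checks (Int -> Bool -> Int -> Int) and nothing is barred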